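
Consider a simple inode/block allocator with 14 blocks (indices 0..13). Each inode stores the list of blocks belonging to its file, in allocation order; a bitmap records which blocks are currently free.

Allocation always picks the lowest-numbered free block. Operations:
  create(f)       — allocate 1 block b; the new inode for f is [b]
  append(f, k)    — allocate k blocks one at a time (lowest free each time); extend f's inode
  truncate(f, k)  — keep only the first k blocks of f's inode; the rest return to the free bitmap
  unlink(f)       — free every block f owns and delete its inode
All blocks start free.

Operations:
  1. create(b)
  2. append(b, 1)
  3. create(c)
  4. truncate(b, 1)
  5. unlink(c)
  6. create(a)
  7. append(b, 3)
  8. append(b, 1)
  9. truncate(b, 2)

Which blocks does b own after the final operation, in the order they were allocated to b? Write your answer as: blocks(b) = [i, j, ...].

blocks(b) = [0, 2]

create(b): bitmap=F............. | b=[0]
append(b, 1): bitmap=FF............ | b=[0, 1]
create(c): bitmap=FFF........... | b=[0, 1] c=[2]
truncate(b, 1): bitmap=F.F........... | b=[0] c=[2]
unlink(c): bitmap=F............. | b=[0]
create(a): bitmap=FF............ | a=[1] b=[0]
append(b, 3): bitmap=FFFFF......... | a=[1] b=[0, 2, 3, 4]
append(b, 1): bitmap=FFFFFF........ | a=[1] b=[0, 2, 3, 4, 5]
truncate(b, 2): bitmap=FFF........... | a=[1] b=[0, 2]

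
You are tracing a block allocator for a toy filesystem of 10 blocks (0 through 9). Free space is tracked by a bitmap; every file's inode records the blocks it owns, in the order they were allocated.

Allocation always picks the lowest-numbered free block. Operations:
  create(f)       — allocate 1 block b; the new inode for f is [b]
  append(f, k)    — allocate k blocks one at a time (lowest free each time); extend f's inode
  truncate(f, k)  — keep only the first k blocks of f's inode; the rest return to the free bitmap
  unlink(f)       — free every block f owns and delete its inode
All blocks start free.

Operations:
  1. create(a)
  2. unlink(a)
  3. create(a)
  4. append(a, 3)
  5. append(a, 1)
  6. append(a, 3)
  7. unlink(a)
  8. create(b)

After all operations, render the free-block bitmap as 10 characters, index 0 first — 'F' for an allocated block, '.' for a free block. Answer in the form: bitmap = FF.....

bitmap = F.........

  1. create(a)  ⇒  F.........  {a→[0]}
  2. unlink(a)  ⇒  ..........  {}
  3. create(a)  ⇒  F.........  {a→[0]}
  4. append(a, 3)  ⇒  FFFF......  {a→[0, 1, 2, 3]}
  5. append(a, 1)  ⇒  FFFFF.....  {a→[0, 1, 2, 3, 4]}
  6. append(a, 3)  ⇒  FFFFFFFF..  {a→[0, 1, 2, 3, 4, 5, 6, 7]}
  7. unlink(a)  ⇒  ..........  {}
  8. create(b)  ⇒  F.........  {b→[0]}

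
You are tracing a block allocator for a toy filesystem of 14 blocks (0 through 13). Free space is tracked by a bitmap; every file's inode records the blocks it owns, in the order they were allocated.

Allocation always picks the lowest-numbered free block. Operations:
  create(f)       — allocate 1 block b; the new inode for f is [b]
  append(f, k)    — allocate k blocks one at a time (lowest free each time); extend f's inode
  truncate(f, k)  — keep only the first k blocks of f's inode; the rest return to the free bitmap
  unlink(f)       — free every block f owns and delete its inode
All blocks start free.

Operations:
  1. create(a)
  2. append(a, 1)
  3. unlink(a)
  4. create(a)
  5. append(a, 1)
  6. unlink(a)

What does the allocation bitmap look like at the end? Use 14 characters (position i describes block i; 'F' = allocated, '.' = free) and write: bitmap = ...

bitmap = ..............

create(a): bitmap=F............. | a=[0]
append(a, 1): bitmap=FF............ | a=[0, 1]
unlink(a): bitmap=.............. | 
create(a): bitmap=F............. | a=[0]
append(a, 1): bitmap=FF............ | a=[0, 1]
unlink(a): bitmap=.............. | 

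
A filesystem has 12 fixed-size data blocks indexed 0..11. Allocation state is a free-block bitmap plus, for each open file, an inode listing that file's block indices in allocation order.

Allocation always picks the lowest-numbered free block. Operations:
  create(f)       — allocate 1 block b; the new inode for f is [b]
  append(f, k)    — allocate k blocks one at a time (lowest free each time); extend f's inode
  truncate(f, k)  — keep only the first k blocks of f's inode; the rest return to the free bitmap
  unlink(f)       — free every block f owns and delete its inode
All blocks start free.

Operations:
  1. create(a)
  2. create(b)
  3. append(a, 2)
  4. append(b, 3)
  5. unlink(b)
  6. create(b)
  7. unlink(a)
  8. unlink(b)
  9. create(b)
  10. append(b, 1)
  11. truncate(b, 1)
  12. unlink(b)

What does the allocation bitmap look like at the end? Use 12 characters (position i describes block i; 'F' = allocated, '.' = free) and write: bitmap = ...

bitmap = ............

[1] create(a) — a=0 (map F...........)
[2] create(b) — a=0 b=1 (map FF..........)
[3] append(a, 2) — a=0,2,3 b=1 (map FFFF........)
[4] append(b, 3) — a=0,2,3 b=1,4,5,6 (map FFFFFFF.....)
[5] unlink(b) — a=0,2,3 (map F.FF........)
[6] create(b) — a=0,2,3 b=1 (map FFFF........)
[7] unlink(a) — b=1 (map .F..........)
[8] unlink(b) —  (map ............)
[9] create(b) — b=0 (map F...........)
[10] append(b, 1) — b=0,1 (map FF..........)
[11] truncate(b, 1) — b=0 (map F...........)
[12] unlink(b) —  (map ............)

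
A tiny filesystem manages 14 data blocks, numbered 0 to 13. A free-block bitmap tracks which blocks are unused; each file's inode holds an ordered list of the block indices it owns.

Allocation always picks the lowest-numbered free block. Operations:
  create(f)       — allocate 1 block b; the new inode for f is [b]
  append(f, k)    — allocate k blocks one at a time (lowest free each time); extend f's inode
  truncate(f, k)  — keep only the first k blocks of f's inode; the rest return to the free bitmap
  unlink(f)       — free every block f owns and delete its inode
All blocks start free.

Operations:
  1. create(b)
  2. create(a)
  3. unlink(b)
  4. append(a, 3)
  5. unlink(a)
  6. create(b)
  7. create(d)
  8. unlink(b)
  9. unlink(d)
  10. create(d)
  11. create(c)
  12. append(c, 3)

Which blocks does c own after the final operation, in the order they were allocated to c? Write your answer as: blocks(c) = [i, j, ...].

create(b): bitmap=F............. | b=[0]
create(a): bitmap=FF............ | a=[1] b=[0]
unlink(b): bitmap=.F............ | a=[1]
append(a, 3): bitmap=FFFF.......... | a=[1, 0, 2, 3]
unlink(a): bitmap=.............. | 
create(b): bitmap=F............. | b=[0]
create(d): bitmap=FF............ | b=[0] d=[1]
unlink(b): bitmap=.F............ | d=[1]
unlink(d): bitmap=.............. | 
create(d): bitmap=F............. | d=[0]
create(c): bitmap=FF............ | c=[1] d=[0]
append(c, 3): bitmap=FFFFF......... | c=[1, 2, 3, 4] d=[0]

blocks(c) = [1, 2, 3, 4]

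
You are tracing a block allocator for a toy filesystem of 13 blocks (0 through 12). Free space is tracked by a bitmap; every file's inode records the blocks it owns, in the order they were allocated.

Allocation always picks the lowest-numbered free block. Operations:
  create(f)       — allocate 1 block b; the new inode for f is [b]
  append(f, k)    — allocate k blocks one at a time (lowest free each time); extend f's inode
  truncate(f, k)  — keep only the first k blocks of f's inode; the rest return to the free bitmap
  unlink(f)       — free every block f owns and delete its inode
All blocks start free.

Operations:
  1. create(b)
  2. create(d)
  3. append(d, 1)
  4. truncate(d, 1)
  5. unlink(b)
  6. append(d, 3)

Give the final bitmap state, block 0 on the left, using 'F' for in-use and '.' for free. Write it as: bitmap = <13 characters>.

bitmap = FFFF.........

[1] create(b) — b=0 (map F............)
[2] create(d) — b=0 d=1 (map FF...........)
[3] append(d, 1) — b=0 d=1,2 (map FFF..........)
[4] truncate(d, 1) — b=0 d=1 (map FF...........)
[5] unlink(b) — d=1 (map .F...........)
[6] append(d, 3) — d=1,0,2,3 (map FFFF.........)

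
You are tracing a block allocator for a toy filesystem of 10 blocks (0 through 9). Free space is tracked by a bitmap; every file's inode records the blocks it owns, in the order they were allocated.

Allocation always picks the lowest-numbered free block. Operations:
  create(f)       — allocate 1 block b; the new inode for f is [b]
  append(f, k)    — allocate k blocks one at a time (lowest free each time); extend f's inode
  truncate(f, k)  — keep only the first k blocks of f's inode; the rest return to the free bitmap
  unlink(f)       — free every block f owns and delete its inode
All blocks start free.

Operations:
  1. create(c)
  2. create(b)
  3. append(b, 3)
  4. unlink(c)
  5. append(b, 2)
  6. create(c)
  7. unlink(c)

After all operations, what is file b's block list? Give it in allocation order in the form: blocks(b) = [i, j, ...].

blocks(b) = [1, 2, 3, 4, 0, 5]

  1. create(c)  ⇒  F.........  {c→[0]}
  2. create(b)  ⇒  FF........  {b→[1]; c→[0]}
  3. append(b, 3)  ⇒  FFFFF.....  {b→[1, 2, 3, 4]; c→[0]}
  4. unlink(c)  ⇒  .FFFF.....  {b→[1, 2, 3, 4]}
  5. append(b, 2)  ⇒  FFFFFF....  {b→[1, 2, 3, 4, 0, 5]}
  6. create(c)  ⇒  FFFFFFF...  {b→[1, 2, 3, 4, 0, 5]; c→[6]}
  7. unlink(c)  ⇒  FFFFFF....  {b→[1, 2, 3, 4, 0, 5]}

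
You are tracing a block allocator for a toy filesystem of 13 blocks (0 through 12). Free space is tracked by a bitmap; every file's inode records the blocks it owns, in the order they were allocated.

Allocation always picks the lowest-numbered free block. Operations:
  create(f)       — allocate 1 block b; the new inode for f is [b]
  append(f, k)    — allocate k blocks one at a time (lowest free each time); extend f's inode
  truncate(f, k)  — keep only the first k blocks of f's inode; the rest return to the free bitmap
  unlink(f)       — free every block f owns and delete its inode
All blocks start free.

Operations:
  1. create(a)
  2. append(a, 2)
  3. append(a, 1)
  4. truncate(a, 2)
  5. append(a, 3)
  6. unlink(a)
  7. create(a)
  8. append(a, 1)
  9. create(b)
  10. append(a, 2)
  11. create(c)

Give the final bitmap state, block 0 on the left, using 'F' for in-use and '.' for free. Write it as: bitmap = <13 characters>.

bitmap = FFFFFF.......

create(a): bitmap=F............ | a=[0]
append(a, 2): bitmap=FFF.......... | a=[0, 1, 2]
append(a, 1): bitmap=FFFF......... | a=[0, 1, 2, 3]
truncate(a, 2): bitmap=FF........... | a=[0, 1]
append(a, 3): bitmap=FFFFF........ | a=[0, 1, 2, 3, 4]
unlink(a): bitmap=............. | 
create(a): bitmap=F............ | a=[0]
append(a, 1): bitmap=FF........... | a=[0, 1]
create(b): bitmap=FFF.......... | a=[0, 1] b=[2]
append(a, 2): bitmap=FFFFF........ | a=[0, 1, 3, 4] b=[2]
create(c): bitmap=FFFFFF....... | a=[0, 1, 3, 4] b=[2] c=[5]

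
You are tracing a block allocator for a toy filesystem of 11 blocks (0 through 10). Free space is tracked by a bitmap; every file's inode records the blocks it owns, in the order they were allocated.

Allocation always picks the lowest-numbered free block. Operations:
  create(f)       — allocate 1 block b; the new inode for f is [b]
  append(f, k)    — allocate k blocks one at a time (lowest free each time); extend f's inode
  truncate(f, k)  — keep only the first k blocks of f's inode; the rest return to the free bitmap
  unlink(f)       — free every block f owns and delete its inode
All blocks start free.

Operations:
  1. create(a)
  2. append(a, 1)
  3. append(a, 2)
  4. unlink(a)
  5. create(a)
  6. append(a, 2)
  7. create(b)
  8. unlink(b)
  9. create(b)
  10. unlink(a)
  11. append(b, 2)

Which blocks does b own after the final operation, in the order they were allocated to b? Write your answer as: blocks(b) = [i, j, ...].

after create(a) → a:[0]  free=[F..........]
after append(a, 1) → a:[0, 1]  free=[FF.........]
after append(a, 2) → a:[0, 1, 2, 3]  free=[FFFF.......]
after unlink(a) →   free=[...........]
after create(a) → a:[0]  free=[F..........]
after append(a, 2) → a:[0, 1, 2]  free=[FFF........]
after create(b) → a:[0, 1, 2], b:[3]  free=[FFFF.......]
after unlink(b) → a:[0, 1, 2]  free=[FFF........]
after create(b) → a:[0, 1, 2], b:[3]  free=[FFFF.......]
after unlink(a) → b:[3]  free=[...F.......]
after append(b, 2) → b:[3, 0, 1]  free=[FF.F.......]

blocks(b) = [3, 0, 1]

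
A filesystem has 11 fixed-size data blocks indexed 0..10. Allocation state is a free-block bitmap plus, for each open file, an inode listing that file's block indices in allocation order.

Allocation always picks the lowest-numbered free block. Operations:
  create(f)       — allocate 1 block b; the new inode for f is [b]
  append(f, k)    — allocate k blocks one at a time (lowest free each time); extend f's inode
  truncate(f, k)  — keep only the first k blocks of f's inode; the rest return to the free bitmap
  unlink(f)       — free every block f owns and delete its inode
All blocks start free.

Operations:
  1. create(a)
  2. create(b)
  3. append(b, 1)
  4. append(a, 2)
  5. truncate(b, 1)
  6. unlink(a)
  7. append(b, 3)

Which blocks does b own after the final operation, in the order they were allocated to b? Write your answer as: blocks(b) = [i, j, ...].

create(a): bitmap=F.......... | a=[0]
create(b): bitmap=FF......... | a=[0] b=[1]
append(b, 1): bitmap=FFF........ | a=[0] b=[1, 2]
append(a, 2): bitmap=FFFFF...... | a=[0, 3, 4] b=[1, 2]
truncate(b, 1): bitmap=FF.FF...... | a=[0, 3, 4] b=[1]
unlink(a): bitmap=.F......... | b=[1]
append(b, 3): bitmap=FFFF....... | b=[1, 0, 2, 3]

blocks(b) = [1, 0, 2, 3]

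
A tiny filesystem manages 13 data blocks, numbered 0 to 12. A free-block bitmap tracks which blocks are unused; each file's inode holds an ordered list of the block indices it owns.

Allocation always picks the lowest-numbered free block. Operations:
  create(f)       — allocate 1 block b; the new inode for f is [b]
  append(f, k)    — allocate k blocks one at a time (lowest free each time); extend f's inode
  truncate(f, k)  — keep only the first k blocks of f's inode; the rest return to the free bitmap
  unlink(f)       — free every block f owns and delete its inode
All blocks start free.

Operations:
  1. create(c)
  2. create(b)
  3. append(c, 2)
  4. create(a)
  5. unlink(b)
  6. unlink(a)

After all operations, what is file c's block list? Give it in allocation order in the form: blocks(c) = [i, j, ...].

  1. create(c)  ⇒  F............  {c→[0]}
  2. create(b)  ⇒  FF...........  {b→[1]; c→[0]}
  3. append(c, 2)  ⇒  FFFF.........  {b→[1]; c→[0, 2, 3]}
  4. create(a)  ⇒  FFFFF........  {a→[4]; b→[1]; c→[0, 2, 3]}
  5. unlink(b)  ⇒  F.FFF........  {a→[4]; c→[0, 2, 3]}
  6. unlink(a)  ⇒  F.FF.........  {c→[0, 2, 3]}

blocks(c) = [0, 2, 3]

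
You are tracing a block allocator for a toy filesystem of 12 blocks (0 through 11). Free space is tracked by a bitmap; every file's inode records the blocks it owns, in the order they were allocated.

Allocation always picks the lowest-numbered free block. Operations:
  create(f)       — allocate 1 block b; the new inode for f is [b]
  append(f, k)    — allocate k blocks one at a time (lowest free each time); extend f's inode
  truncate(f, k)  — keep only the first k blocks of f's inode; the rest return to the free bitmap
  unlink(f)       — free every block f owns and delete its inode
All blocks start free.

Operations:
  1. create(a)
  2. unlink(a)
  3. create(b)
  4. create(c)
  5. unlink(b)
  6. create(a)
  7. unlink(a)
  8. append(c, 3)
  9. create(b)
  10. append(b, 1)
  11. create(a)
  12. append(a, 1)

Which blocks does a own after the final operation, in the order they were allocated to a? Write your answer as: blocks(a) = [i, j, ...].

[1] create(a) — a=0 (map F...........)
[2] unlink(a) —  (map ............)
[3] create(b) — b=0 (map F...........)
[4] create(c) — b=0 c=1 (map FF..........)
[5] unlink(b) — c=1 (map .F..........)
[6] create(a) — a=0 c=1 (map FF..........)
[7] unlink(a) — c=1 (map .F..........)
[8] append(c, 3) — c=1,0,2,3 (map FFFF........)
[9] create(b) — b=4 c=1,0,2,3 (map FFFFF.......)
[10] append(b, 1) — b=4,5 c=1,0,2,3 (map FFFFFF......)
[11] create(a) — a=6 b=4,5 c=1,0,2,3 (map FFFFFFF.....)
[12] append(a, 1) — a=6,7 b=4,5 c=1,0,2,3 (map FFFFFFFF....)

blocks(a) = [6, 7]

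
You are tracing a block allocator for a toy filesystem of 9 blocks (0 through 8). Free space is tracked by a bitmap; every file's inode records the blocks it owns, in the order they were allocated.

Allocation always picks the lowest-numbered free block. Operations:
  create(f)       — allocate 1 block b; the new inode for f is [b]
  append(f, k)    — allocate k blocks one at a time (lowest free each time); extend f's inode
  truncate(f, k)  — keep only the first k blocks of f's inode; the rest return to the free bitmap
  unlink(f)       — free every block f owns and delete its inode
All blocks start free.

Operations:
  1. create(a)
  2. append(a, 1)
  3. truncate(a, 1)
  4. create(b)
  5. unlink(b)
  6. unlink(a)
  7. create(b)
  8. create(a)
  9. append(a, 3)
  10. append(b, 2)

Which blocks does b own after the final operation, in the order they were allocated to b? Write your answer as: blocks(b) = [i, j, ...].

[1] create(a) — a=0 (map F........)
[2] append(a, 1) — a=0,1 (map FF.......)
[3] truncate(a, 1) — a=0 (map F........)
[4] create(b) — a=0 b=1 (map FF.......)
[5] unlink(b) — a=0 (map F........)
[6] unlink(a) —  (map .........)
[7] create(b) — b=0 (map F........)
[8] create(a) — a=1 b=0 (map FF.......)
[9] append(a, 3) — a=1,2,3,4 b=0 (map FFFFF....)
[10] append(b, 2) — a=1,2,3,4 b=0,5,6 (map FFFFFFF..)

blocks(b) = [0, 5, 6]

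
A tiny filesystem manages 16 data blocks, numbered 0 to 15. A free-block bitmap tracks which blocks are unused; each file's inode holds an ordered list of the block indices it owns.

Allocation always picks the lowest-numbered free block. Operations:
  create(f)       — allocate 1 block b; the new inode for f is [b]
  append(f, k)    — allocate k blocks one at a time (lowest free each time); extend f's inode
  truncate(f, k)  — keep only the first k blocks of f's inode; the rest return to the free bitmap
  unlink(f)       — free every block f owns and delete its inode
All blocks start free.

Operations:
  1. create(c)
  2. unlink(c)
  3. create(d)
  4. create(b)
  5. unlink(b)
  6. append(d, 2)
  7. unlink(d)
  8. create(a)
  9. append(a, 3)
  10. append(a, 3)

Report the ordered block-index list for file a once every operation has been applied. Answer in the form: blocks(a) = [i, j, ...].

blocks(a) = [0, 1, 2, 3, 4, 5, 6]

[1] create(c) — c=0 (map F...............)
[2] unlink(c) —  (map ................)
[3] create(d) — d=0 (map F...............)
[4] create(b) — b=1 d=0 (map FF..............)
[5] unlink(b) — d=0 (map F...............)
[6] append(d, 2) — d=0,1,2 (map FFF.............)
[7] unlink(d) —  (map ................)
[8] create(a) — a=0 (map F...............)
[9] append(a, 3) — a=0,1,2,3 (map FFFF............)
[10] append(a, 3) — a=0,1,2,3,4,5,6 (map FFFFFFF.........)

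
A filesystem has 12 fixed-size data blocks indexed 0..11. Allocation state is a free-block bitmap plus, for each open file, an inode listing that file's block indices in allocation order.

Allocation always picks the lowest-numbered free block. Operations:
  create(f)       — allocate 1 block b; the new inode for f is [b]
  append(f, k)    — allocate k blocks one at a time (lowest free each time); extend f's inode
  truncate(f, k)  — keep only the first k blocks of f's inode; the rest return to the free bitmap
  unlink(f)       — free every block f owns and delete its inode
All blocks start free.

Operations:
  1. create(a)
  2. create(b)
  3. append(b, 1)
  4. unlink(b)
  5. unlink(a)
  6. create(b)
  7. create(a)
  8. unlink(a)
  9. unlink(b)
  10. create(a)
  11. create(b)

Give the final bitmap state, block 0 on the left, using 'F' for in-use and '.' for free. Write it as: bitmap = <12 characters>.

bitmap = FF..........

[1] create(a) — a=0 (map F...........)
[2] create(b) — a=0 b=1 (map FF..........)
[3] append(b, 1) — a=0 b=1,2 (map FFF.........)
[4] unlink(b) — a=0 (map F...........)
[5] unlink(a) —  (map ............)
[6] create(b) — b=0 (map F...........)
[7] create(a) — a=1 b=0 (map FF..........)
[8] unlink(a) — b=0 (map F...........)
[9] unlink(b) —  (map ............)
[10] create(a) — a=0 (map F...........)
[11] create(b) — a=0 b=1 (map FF..........)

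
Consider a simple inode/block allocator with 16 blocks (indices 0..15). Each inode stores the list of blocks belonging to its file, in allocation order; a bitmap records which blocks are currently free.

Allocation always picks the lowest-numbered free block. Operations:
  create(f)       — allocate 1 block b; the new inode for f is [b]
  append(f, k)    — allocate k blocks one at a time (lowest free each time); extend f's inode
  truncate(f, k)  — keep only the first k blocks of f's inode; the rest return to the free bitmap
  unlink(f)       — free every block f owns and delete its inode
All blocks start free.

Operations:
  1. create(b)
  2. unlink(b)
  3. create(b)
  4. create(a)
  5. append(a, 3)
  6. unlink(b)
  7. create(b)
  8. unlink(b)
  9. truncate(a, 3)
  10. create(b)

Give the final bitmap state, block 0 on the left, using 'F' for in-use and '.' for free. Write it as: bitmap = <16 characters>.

  1. create(b)  ⇒  F...............  {b→[0]}
  2. unlink(b)  ⇒  ................  {}
  3. create(b)  ⇒  F...............  {b→[0]}
  4. create(a)  ⇒  FF..............  {a→[1]; b→[0]}
  5. append(a, 3)  ⇒  FFFFF...........  {a→[1, 2, 3, 4]; b→[0]}
  6. unlink(b)  ⇒  .FFFF...........  {a→[1, 2, 3, 4]}
  7. create(b)  ⇒  FFFFF...........  {a→[1, 2, 3, 4]; b→[0]}
  8. unlink(b)  ⇒  .FFFF...........  {a→[1, 2, 3, 4]}
  9. truncate(a, 3)  ⇒  .FFF............  {a→[1, 2, 3]}
  10. create(b)  ⇒  FFFF............  {a→[1, 2, 3]; b→[0]}

bitmap = FFFF............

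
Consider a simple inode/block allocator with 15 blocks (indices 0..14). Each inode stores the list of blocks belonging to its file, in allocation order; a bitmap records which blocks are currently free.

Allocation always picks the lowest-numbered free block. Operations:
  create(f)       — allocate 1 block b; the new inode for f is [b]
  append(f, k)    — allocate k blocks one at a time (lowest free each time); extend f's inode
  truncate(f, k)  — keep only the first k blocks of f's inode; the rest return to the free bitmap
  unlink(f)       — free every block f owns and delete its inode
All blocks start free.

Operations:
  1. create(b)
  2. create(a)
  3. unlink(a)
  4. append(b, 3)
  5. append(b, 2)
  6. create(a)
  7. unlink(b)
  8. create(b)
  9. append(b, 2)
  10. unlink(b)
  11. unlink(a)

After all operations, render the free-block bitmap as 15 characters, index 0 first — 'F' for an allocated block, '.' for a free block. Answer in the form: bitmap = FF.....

bitmap = ...............

after create(b) → b:[0]  free=[F..............]
after create(a) → a:[1], b:[0]  free=[FF.............]
after unlink(a) → b:[0]  free=[F..............]
after append(b, 3) → b:[0, 1, 2, 3]  free=[FFFF...........]
after append(b, 2) → b:[0, 1, 2, 3, 4, 5]  free=[FFFFFF.........]
after create(a) → a:[6], b:[0, 1, 2, 3, 4, 5]  free=[FFFFFFF........]
after unlink(b) → a:[6]  free=[......F........]
after create(b) → a:[6], b:[0]  free=[F.....F........]
after append(b, 2) → a:[6], b:[0, 1, 2]  free=[FFF...F........]
after unlink(b) → a:[6]  free=[......F........]
after unlink(a) →   free=[...............]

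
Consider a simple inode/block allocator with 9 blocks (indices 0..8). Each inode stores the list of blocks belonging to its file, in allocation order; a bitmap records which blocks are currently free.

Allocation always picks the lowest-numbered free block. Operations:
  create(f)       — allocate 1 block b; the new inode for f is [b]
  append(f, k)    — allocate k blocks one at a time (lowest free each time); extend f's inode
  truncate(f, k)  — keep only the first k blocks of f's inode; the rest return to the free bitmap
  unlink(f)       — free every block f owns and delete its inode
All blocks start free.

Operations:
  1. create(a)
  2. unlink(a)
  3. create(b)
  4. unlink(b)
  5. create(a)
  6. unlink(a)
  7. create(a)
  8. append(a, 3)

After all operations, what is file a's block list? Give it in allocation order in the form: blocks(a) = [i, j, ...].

[1] create(a) — a=0 (map F........)
[2] unlink(a) —  (map .........)
[3] create(b) — b=0 (map F........)
[4] unlink(b) —  (map .........)
[5] create(a) — a=0 (map F........)
[6] unlink(a) —  (map .........)
[7] create(a) — a=0 (map F........)
[8] append(a, 3) — a=0,1,2,3 (map FFFF.....)

blocks(a) = [0, 1, 2, 3]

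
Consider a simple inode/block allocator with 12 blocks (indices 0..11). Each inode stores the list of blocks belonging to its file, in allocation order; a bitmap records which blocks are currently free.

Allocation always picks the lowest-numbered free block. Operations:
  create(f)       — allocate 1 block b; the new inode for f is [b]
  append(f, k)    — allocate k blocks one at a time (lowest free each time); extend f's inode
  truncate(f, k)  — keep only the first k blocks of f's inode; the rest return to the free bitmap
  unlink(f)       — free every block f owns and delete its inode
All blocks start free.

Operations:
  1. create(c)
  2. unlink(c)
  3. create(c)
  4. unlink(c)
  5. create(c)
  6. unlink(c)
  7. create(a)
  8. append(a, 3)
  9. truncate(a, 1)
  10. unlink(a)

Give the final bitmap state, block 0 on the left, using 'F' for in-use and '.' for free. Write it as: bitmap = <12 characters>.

after create(c) → c:[0]  free=[F...........]
after unlink(c) →   free=[............]
after create(c) → c:[0]  free=[F...........]
after unlink(c) →   free=[............]
after create(c) → c:[0]  free=[F...........]
after unlink(c) →   free=[............]
after create(a) → a:[0]  free=[F...........]
after append(a, 3) → a:[0, 1, 2, 3]  free=[FFFF........]
after truncate(a, 1) → a:[0]  free=[F...........]
after unlink(a) →   free=[............]

bitmap = ............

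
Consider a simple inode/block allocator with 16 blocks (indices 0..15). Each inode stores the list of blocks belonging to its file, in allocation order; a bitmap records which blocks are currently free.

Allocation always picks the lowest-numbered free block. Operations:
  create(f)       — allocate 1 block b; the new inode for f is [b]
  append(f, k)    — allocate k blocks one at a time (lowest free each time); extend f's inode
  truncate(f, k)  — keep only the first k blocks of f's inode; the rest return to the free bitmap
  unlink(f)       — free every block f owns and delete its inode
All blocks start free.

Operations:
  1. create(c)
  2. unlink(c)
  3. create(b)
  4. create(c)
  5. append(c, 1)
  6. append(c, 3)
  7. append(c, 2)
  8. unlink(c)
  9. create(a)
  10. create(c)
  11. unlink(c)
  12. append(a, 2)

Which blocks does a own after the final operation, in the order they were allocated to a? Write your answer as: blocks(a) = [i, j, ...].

[1] create(c) — c=0 (map F...............)
[2] unlink(c) —  (map ................)
[3] create(b) — b=0 (map F...............)
[4] create(c) — b=0 c=1 (map FF..............)
[5] append(c, 1) — b=0 c=1,2 (map FFF.............)
[6] append(c, 3) — b=0 c=1,2,3,4,5 (map FFFFFF..........)
[7] append(c, 2) — b=0 c=1,2,3,4,5,6,7 (map FFFFFFFF........)
[8] unlink(c) — b=0 (map F...............)
[9] create(a) — a=1 b=0 (map FF..............)
[10] create(c) — a=1 b=0 c=2 (map FFF.............)
[11] unlink(c) — a=1 b=0 (map FF..............)
[12] append(a, 2) — a=1,2,3 b=0 (map FFFF............)

blocks(a) = [1, 2, 3]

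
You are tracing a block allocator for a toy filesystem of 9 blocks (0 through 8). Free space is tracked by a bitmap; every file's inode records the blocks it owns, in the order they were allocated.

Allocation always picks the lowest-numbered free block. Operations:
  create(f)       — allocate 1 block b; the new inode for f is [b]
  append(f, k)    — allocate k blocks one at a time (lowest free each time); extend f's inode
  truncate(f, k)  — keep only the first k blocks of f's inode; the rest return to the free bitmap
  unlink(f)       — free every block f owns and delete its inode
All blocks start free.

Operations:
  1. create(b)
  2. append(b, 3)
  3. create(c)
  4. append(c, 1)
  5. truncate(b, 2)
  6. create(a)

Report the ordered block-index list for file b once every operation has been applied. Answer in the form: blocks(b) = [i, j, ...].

blocks(b) = [0, 1]

after create(b) → b:[0]  free=[F........]
after append(b, 3) → b:[0, 1, 2, 3]  free=[FFFF.....]
after create(c) → b:[0, 1, 2, 3], c:[4]  free=[FFFFF....]
after append(c, 1) → b:[0, 1, 2, 3], c:[4, 5]  free=[FFFFFF...]
after truncate(b, 2) → b:[0, 1], c:[4, 5]  free=[FF..FF...]
after create(a) → a:[2], b:[0, 1], c:[4, 5]  free=[FFF.FF...]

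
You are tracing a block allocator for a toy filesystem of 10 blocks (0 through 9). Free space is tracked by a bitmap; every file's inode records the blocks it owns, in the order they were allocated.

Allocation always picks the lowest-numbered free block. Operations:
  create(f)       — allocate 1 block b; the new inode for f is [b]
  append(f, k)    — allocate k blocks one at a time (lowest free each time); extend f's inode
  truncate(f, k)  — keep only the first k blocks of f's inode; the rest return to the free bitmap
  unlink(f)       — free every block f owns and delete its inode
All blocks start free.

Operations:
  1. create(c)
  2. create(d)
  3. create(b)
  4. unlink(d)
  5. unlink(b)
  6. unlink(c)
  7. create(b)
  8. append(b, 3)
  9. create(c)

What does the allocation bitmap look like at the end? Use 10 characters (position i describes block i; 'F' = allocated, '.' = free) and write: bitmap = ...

after create(c) → c:[0]  free=[F.........]
after create(d) → c:[0], d:[1]  free=[FF........]
after create(b) → b:[2], c:[0], d:[1]  free=[FFF.......]
after unlink(d) → b:[2], c:[0]  free=[F.F.......]
after unlink(b) → c:[0]  free=[F.........]
after unlink(c) →   free=[..........]
after create(b) → b:[0]  free=[F.........]
after append(b, 3) → b:[0, 1, 2, 3]  free=[FFFF......]
after create(c) → b:[0, 1, 2, 3], c:[4]  free=[FFFFF.....]

bitmap = FFFFF.....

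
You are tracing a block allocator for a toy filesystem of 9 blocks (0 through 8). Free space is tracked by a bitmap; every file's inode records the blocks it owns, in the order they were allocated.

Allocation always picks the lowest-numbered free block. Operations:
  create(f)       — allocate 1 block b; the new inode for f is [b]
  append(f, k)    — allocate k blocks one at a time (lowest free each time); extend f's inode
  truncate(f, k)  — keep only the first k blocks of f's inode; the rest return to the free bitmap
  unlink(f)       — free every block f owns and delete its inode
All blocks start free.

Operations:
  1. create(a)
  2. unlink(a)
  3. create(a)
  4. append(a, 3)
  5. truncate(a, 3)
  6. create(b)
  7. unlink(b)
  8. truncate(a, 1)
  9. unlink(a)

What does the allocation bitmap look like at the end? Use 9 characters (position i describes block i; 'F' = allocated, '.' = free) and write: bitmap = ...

bitmap = .........

[1] create(a) — a=0 (map F........)
[2] unlink(a) —  (map .........)
[3] create(a) — a=0 (map F........)
[4] append(a, 3) — a=0,1,2,3 (map FFFF.....)
[5] truncate(a, 3) — a=0,1,2 (map FFF......)
[6] create(b) — a=0,1,2 b=3 (map FFFF.....)
[7] unlink(b) — a=0,1,2 (map FFF......)
[8] truncate(a, 1) — a=0 (map F........)
[9] unlink(a) —  (map .........)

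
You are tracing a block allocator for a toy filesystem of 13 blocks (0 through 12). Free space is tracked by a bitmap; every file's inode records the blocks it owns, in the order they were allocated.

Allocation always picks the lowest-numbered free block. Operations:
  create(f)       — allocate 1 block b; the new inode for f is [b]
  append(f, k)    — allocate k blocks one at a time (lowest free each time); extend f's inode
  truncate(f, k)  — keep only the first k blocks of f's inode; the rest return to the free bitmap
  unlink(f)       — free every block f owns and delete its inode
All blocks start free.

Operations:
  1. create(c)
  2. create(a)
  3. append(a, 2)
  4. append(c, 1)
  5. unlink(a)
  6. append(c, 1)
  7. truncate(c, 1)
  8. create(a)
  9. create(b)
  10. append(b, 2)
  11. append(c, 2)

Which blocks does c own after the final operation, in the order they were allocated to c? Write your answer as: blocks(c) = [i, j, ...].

blocks(c) = [0, 5, 6]

[1] create(c) — c=0 (map F............)
[2] create(a) — a=1 c=0 (map FF...........)
[3] append(a, 2) — a=1,2,3 c=0 (map FFFF.........)
[4] append(c, 1) — a=1,2,3 c=0,4 (map FFFFF........)
[5] unlink(a) — c=0,4 (map F...F........)
[6] append(c, 1) — c=0,4,1 (map FF..F........)
[7] truncate(c, 1) — c=0 (map F............)
[8] create(a) — a=1 c=0 (map FF...........)
[9] create(b) — a=1 b=2 c=0 (map FFF..........)
[10] append(b, 2) — a=1 b=2,3,4 c=0 (map FFFFF........)
[11] append(c, 2) — a=1 b=2,3,4 c=0,5,6 (map FFFFFFF......)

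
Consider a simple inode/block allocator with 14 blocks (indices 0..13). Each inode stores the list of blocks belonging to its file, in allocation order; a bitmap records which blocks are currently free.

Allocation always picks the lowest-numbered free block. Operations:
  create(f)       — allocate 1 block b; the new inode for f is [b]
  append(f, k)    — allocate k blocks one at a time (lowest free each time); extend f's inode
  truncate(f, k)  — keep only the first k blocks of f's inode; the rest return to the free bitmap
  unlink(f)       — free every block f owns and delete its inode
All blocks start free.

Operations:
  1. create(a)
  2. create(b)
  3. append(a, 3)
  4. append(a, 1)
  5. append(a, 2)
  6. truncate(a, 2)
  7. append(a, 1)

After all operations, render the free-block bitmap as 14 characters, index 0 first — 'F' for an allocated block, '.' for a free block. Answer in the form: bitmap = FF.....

bitmap = FFFF..........

after create(a) → a:[0]  free=[F.............]
after create(b) → a:[0], b:[1]  free=[FF............]
after append(a, 3) → a:[0, 2, 3, 4], b:[1]  free=[FFFFF.........]
after append(a, 1) → a:[0, 2, 3, 4, 5], b:[1]  free=[FFFFFF........]
after append(a, 2) → a:[0, 2, 3, 4, 5, 6, 7], b:[1]  free=[FFFFFFFF......]
after truncate(a, 2) → a:[0, 2], b:[1]  free=[FFF...........]
after append(a, 1) → a:[0, 2, 3], b:[1]  free=[FFFF..........]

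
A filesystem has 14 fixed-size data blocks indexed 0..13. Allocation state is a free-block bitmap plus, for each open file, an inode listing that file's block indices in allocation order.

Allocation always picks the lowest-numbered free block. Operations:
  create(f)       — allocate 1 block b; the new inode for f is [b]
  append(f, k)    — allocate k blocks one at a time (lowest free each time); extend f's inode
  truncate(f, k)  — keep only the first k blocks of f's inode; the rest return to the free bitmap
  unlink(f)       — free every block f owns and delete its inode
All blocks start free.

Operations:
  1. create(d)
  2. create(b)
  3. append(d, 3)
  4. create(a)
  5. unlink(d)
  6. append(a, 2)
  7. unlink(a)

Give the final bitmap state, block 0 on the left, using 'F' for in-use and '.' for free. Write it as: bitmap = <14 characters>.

[1] create(d) — d=0 (map F.............)
[2] create(b) — b=1 d=0 (map FF............)
[3] append(d, 3) — b=1 d=0,2,3,4 (map FFFFF.........)
[4] create(a) — a=5 b=1 d=0,2,3,4 (map FFFFFF........)
[5] unlink(d) — a=5 b=1 (map .F...F........)
[6] append(a, 2) — a=5,0,2 b=1 (map FFF..F........)
[7] unlink(a) — b=1 (map .F............)

bitmap = .F............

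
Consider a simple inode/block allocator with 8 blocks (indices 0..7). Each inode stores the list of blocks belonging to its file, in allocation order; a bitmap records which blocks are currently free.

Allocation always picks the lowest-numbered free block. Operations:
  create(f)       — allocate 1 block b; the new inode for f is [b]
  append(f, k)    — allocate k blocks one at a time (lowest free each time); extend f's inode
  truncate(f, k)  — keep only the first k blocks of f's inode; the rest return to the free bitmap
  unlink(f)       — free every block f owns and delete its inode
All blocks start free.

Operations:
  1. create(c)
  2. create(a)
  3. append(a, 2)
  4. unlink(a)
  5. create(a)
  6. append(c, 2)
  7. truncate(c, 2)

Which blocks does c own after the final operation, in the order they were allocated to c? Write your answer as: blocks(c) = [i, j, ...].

blocks(c) = [0, 2]

[1] create(c) — c=0 (map F.......)
[2] create(a) — a=1 c=0 (map FF......)
[3] append(a, 2) — a=1,2,3 c=0 (map FFFF....)
[4] unlink(a) — c=0 (map F.......)
[5] create(a) — a=1 c=0 (map FF......)
[6] append(c, 2) — a=1 c=0,2,3 (map FFFF....)
[7] truncate(c, 2) — a=1 c=0,2 (map FFF.....)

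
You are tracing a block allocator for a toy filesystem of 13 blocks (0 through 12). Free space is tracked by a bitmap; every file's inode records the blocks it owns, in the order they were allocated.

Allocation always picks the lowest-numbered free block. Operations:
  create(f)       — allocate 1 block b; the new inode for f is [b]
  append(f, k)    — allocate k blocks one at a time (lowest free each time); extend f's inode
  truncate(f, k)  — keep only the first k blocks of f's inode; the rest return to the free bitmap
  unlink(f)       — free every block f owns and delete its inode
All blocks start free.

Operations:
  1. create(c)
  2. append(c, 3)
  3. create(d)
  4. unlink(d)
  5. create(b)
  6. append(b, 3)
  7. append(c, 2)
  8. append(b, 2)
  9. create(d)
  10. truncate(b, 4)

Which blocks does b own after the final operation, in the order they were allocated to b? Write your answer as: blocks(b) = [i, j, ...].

after create(c) → c:[0]  free=[F............]
after append(c, 3) → c:[0, 1, 2, 3]  free=[FFFF.........]
after create(d) → c:[0, 1, 2, 3], d:[4]  free=[FFFFF........]
after unlink(d) → c:[0, 1, 2, 3]  free=[FFFF.........]
after create(b) → b:[4], c:[0, 1, 2, 3]  free=[FFFFF........]
after append(b, 3) → b:[4, 5, 6, 7], c:[0, 1, 2, 3]  free=[FFFFFFFF.....]
after append(c, 2) → b:[4, 5, 6, 7], c:[0, 1, 2, 3, 8, 9]  free=[FFFFFFFFFF...]
after append(b, 2) → b:[4, 5, 6, 7, 10, 11], c:[0, 1, 2, 3, 8, 9]  free=[FFFFFFFFFFFF.]
after create(d) → b:[4, 5, 6, 7, 10, 11], c:[0, 1, 2, 3, 8, 9], d:[12]  free=[FFFFFFFFFFFFF]
after truncate(b, 4) → b:[4, 5, 6, 7], c:[0, 1, 2, 3, 8, 9], d:[12]  free=[FFFFFFFFFF..F]

blocks(b) = [4, 5, 6, 7]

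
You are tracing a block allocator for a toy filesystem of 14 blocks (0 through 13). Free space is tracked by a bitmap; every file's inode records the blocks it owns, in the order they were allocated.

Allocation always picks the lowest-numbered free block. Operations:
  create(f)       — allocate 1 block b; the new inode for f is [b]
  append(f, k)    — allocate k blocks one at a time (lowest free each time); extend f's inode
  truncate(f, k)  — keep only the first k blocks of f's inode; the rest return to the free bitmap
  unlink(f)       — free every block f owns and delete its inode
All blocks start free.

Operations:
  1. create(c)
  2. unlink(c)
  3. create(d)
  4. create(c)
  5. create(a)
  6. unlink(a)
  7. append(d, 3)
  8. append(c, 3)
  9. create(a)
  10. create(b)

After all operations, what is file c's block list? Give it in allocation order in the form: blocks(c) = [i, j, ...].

[1] create(c) — c=0 (map F.............)
[2] unlink(c) —  (map ..............)
[3] create(d) — d=0 (map F.............)
[4] create(c) — c=1 d=0 (map FF............)
[5] create(a) — a=2 c=1 d=0 (map FFF...........)
[6] unlink(a) — c=1 d=0 (map FF............)
[7] append(d, 3) — c=1 d=0,2,3,4 (map FFFFF.........)
[8] append(c, 3) — c=1,5,6,7 d=0,2,3,4 (map FFFFFFFF......)
[9] create(a) — a=8 c=1,5,6,7 d=0,2,3,4 (map FFFFFFFFF.....)
[10] create(b) — a=8 b=9 c=1,5,6,7 d=0,2,3,4 (map FFFFFFFFFF....)

blocks(c) = [1, 5, 6, 7]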